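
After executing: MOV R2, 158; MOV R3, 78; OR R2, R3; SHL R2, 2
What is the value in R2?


Register state trace:
  MOV R2, 158  → R2 = 158 (0b10011110)
  MOV R3, 78  → R3 = 78 (0b01001110)
  OR R2, R3  → R2 = 158 OR 78 = 222 (0b11011110)
  SHL R2, 2  → R2 = 222 << 2 = 888
Final: R2 = 888

888


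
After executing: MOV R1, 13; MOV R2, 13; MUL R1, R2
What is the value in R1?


Register state trace:
  MOV R1, 13  → R1 = 13
  MOV R2, 13  → R2 = 13
  MUL R1, R2  → R1 = 13 * 13 = 169
Final: R1 = 169

169


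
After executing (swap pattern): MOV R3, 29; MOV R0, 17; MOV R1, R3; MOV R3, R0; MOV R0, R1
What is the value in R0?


Register state trace (swap pattern):
  MOV R3, 29  → R3 = 29
  MOV R0, 17  → R0 = 17
  MOV R1, R3  → R1 = 29  (save R3)
  MOV R3, R0  → R3 = 17  (R3 gets R0's value)
  MOV R0, R1  → R0 = 29  (R0 gets saved value)
Final: R0 = 29

29


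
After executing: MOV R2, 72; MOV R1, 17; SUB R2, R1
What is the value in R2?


Register state trace:
  MOV R2, 72  → R2 = 72
  MOV R1, 17  → R1 = 17
  SUB R2, R1  → R2 = 72 - 17 = 55
Final: R2 = 55

55


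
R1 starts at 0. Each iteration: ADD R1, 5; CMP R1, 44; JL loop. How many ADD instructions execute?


Loop trace (R1 starts at 0, target 44, step 5):
  ADD #1: R1 = 0 + 5 = 5  → 5 < 44, loop
  ADD #2: R1 = 5 + 5 = 10  → 10 < 44, loop
  ADD #3: R1 = 10 + 5 = 15  → 15 < 44, loop
  ADD #4: R1 = 15 + 5 = 20  → 20 < 44, loop
  ADD #5: R1 = 20 + 5 = 25  → 25 < 44, loop
  ADD #6: R1 = 25 + 5 = 30  → 30 < 44, loop
  ADD #7: R1 = 30 + 5 = 35  → 35 < 44, loop
  ADD #8: R1 = 35 + 5 = 40  → 40 < 44, loop
  ADD #9: R1 = 40 + 5 = 45  → 45 >= 44, exit
Total ADD instructions: 9

9


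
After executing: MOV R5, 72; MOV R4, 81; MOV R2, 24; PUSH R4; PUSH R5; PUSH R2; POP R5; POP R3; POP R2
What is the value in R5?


Stack trace (top is rightmost):
  MOV R5, 72  → R5 = 72
  MOV R4, 81  → R4 = 81
  MOV R2, 24  → R2 = 24
  PUSH R4  → stack: [81]
  PUSH R5  → stack: [81, 72]
  PUSH R2  → stack: [81, 72, 24]
  POP R5  → R5 = 24, stack: [81, 72]
  POP R3  → R3 = 72, stack: [81]
  POP R2  → R2 = 81, stack: []
Final: R5 = 24

24


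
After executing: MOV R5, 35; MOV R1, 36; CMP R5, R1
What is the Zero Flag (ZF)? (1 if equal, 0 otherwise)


Register state trace:
  MOV R5, 35  → R5 = 35
  MOV R1, 36  → R1 = 36
  CMP R5, R1  → computes 35 - 36 = -1
  Result is nonzero, so values are not equal
ZF = 0

0


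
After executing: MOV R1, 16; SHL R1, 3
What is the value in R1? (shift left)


Register state trace:
  MOV R1, 16  → R1 = 16
  SHL R1, 3  → R1 = 16 << 3 = 16 * 2^3 = 128
Final: R1 = 128

128


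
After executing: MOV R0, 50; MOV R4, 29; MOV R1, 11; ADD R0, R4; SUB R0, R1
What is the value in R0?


Register state trace:
  MOV R0, 50  → R0 = 50
  MOV R4, 29  → R4 = 29
  MOV R1, 11  → R1 = 11
  ADD R0, R4  → R0 = 50 + 29 = 79
  SUB R0, R1  → R0 = 79 - 11 = 68
Final: R0 = 68

68


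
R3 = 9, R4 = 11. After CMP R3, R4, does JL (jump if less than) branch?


Trace:
  R3 = 9, R4 = 11
  CMP R3, R4  → compares 9 vs 11
  JL checks: is 9 less than 11?
  9 < 11, so condition is true
Branch taken: Yes

Yes


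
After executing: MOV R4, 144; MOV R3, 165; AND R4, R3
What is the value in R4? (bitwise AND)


Register state trace:
  MOV R4, 144  → R4 = 144 (0b10010000)
  MOV R3, 165  → R3 = 165 (0b10100101)
  AND R4, R3  → R4 = 144 AND 165 = 128 (0b10000000)
Final: R4 = 128

128


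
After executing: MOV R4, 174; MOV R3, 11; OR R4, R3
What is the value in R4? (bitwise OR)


Register state trace:
  MOV R4, 174  → R4 = 174 (0b10101110)
  MOV R3, 11  → R3 = 11 (0b00001011)
  OR R4, R3   → R4 = 174 OR 11 = 175 (0b10101111)
Final: R4 = 175

175


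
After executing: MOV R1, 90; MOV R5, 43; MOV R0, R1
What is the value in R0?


Register state trace:
  MOV R1, 90  → R1 = 90
  MOV R5, 43  → R5 = 43
  MOV R0, R1  → R0 = 90
Final: R0 = 90

90


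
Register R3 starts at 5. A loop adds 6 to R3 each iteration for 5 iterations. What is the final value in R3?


Starting value: R3 = 5
  Iter 1: R3 = 5 + 6 = 11
  Iter 2: R3 = 11 + 6 = 17
  Iter 3: R3 = 17 + 6 = 23
  Iter 4: R3 = 23 + 6 = 29
  Iter 5: R3 = 29 + 6 = 35
Final: R3 = 35

35


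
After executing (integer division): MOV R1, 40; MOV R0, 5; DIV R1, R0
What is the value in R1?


Register state trace:
  MOV R1, 40  → R1 = 40
  MOV R0, 5  → R0 = 5
  DIV R1, R0  → R1 = 40 // 5 = 8
Final: R1 = 8

8


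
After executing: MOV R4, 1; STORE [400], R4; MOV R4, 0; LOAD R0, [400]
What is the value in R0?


Register and memory trace:
  MOV R4, 1  → R4 = 1
  STORE [400], R4  → mem[400] = 1
  MOV R4, 0  → R4 = 0
  LOAD R0, [400]  → R0 = mem[400] = 1
Final: R0 = 1

1


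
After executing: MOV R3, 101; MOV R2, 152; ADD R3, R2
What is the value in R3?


Register state trace:
  MOV R3, 101  → R3 = 101
  MOV R2, 152  → R2 = 152
  ADD R3, R2  → R3 = 101 + 152 = 253
Final: R3 = 253

253


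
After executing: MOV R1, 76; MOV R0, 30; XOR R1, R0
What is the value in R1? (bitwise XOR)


Register state trace:
  MOV R1, 76  → R1 = 76 (0b01001100)
  MOV R0, 30  → R0 = 30 (0b00011110)
  XOR R1, R0  → R1 = 76 XOR 30 = 82 (0b01010010)
Final: R1 = 82

82


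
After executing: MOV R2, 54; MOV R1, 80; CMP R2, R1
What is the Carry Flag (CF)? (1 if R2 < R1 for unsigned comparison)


Register state trace:
  MOV R2, 54  → R2 = 54
  MOV R1, 80  → R1 = 80
  CMP R2, R1  → unsigned 54 - 80: borrow occurs
  54 < 80, so CF = 1
CF = 1

1


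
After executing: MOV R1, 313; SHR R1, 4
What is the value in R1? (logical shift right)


Register state trace:
  MOV R1, 313  → R1 = 313
  SHR R1, 4  → R1 = 313 >> 4 = 313 // 2^4 = 19
Final: R1 = 19

19


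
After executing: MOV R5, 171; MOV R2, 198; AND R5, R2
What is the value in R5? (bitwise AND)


Register state trace:
  MOV R5, 171  → R5 = 171 (0b10101011)
  MOV R2, 198  → R2 = 198 (0b11000110)
  AND R5, R2  → R5 = 171 AND 198 = 130 (0b10000010)
Final: R5 = 130

130


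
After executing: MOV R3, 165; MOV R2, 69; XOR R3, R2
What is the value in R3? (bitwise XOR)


Register state trace:
  MOV R3, 165  → R3 = 165 (0b10100101)
  MOV R2, 69  → R2 = 69 (0b01000101)
  XOR R3, R2  → R3 = 165 XOR 69 = 224 (0b11100000)
Final: R3 = 224

224


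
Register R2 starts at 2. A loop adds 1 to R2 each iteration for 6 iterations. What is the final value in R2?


Starting value: R2 = 2
  Iter 1: R2 = 2 + 1 = 3
  Iter 2: R2 = 3 + 1 = 4
  Iter 3: R2 = 4 + 1 = 5
  Iter 4: R2 = 5 + 1 = 6
  Iter 5: R2 = 6 + 1 = 7
  Iter 6: R2 = 7 + 1 = 8
Final: R2 = 8

8


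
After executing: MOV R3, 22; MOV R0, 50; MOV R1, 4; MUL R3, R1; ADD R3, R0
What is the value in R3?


Register state trace:
  MOV R3, 22  → R3 = 22
  MOV R0, 50  → R0 = 50
  MOV R1, 4  → R1 = 4
  MUL R3, R1  → R3 = 22 * 4 = 88
  ADD R3, R0  → R3 = 88 + 50 = 138
Final: R3 = 138

138


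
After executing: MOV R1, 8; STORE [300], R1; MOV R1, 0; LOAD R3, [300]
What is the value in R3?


Register and memory trace:
  MOV R1, 8  → R1 = 8
  STORE [300], R1  → mem[300] = 8
  MOV R1, 0  → R1 = 0
  LOAD R3, [300]  → R3 = mem[300] = 8
Final: R3 = 8

8


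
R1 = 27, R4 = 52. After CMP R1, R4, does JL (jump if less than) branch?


Trace:
  R1 = 27, R4 = 52
  CMP R1, R4  → compares 27 vs 52
  JL checks: is 27 less than 52?
  27 < 52, so condition is true
Branch taken: Yes

Yes


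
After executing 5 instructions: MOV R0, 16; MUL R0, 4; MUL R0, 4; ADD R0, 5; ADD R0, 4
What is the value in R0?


Register state trace:
  MOV R0, 16  → R0 = 16
  MUL R0, 4  → R0 = 16 * 4 = 64
  MUL R0, 4  → R0 = 64 * 4 = 256
  ADD R0, 5  → R0 = 256 + 5 = 261
  ADD R0, 4  → R0 = 261 + 4 = 265
Final: R0 = 265

265


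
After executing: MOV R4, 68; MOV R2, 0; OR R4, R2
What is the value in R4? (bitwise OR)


Register state trace:
  MOV R4, 68  → R4 = 68 (0b01000100)
  MOV R2, 0  → R2 = 0 (0b00000000)
  OR R4, R2   → R4 = 68 OR 0 = 68 (0b01000100)
Final: R4 = 68

68


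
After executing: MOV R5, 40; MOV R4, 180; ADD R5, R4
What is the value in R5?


Register state trace:
  MOV R5, 40  → R5 = 40
  MOV R4, 180  → R4 = 180
  ADD R5, R4  → R5 = 40 + 180 = 220
Final: R5 = 220

220


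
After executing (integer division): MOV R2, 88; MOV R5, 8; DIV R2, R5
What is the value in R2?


Register state trace:
  MOV R2, 88  → R2 = 88
  MOV R5, 8  → R5 = 8
  DIV R2, R5  → R2 = 88 // 8 = 11
Final: R2 = 11

11


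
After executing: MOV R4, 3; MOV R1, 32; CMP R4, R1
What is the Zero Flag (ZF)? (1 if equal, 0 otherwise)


Register state trace:
  MOV R4, 3  → R4 = 3
  MOV R1, 32  → R1 = 32
  CMP R4, R1  → computes 3 - 32 = -29
  Result is nonzero, so values are not equal
ZF = 0

0


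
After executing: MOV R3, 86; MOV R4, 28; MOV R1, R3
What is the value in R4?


Register state trace:
  MOV R3, 86  → R3 = 86
  MOV R4, 28  → R4 = 28
  MOV R1, R3  → R1 = 86
Final: R4 = 28

28


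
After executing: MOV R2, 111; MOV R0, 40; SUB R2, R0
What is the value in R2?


Register state trace:
  MOV R2, 111  → R2 = 111
  MOV R0, 40  → R0 = 40
  SUB R2, R0  → R2 = 111 - 40 = 71
Final: R2 = 71

71


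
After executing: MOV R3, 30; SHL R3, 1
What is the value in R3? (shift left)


Register state trace:
  MOV R3, 30  → R3 = 30
  SHL R3, 1  → R3 = 30 << 1 = 30 * 2^1 = 60
Final: R3 = 60

60


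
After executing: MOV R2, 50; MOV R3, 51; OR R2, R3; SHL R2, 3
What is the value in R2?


Register state trace:
  MOV R2, 50  → R2 = 50 (0b00110010)
  MOV R3, 51  → R3 = 51 (0b00110011)
  OR R2, R3  → R2 = 50 OR 51 = 51 (0b00110011)
  SHL R2, 3  → R2 = 51 << 3 = 408
Final: R2 = 408

408


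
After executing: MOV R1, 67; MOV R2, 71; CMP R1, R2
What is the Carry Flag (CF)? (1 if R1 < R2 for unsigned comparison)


Register state trace:
  MOV R1, 67  → R1 = 67
  MOV R2, 71  → R2 = 71
  CMP R1, R2  → unsigned 67 - 71: borrow occurs
  67 < 71, so CF = 1
CF = 1

1


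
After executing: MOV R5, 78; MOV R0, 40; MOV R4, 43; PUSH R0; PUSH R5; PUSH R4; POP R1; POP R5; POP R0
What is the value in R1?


Stack trace (top is rightmost):
  MOV R5, 78  → R5 = 78
  MOV R0, 40  → R0 = 40
  MOV R4, 43  → R4 = 43
  PUSH R0  → stack: [40]
  PUSH R5  → stack: [40, 78]
  PUSH R4  → stack: [40, 78, 43]
  POP R1  → R1 = 43, stack: [40, 78]
  POP R5  → R5 = 78, stack: [40]
  POP R0  → R0 = 40, stack: []
Final: R1 = 43

43


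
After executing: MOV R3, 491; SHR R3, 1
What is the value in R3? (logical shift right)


Register state trace:
  MOV R3, 491  → R3 = 491
  SHR R3, 1  → R3 = 491 >> 1 = 491 // 2^1 = 245
Final: R3 = 245

245


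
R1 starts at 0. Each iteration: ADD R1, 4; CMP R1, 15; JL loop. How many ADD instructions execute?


Loop trace (R1 starts at 0, target 15, step 4):
  ADD #1: R1 = 0 + 4 = 4  → 4 < 15, loop
  ADD #2: R1 = 4 + 4 = 8  → 8 < 15, loop
  ADD #3: R1 = 8 + 4 = 12  → 12 < 15, loop
  ADD #4: R1 = 12 + 4 = 16  → 16 >= 15, exit
Total ADD instructions: 4

4


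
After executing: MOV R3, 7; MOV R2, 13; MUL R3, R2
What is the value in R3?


Register state trace:
  MOV R3, 7  → R3 = 7
  MOV R2, 13  → R2 = 13
  MUL R3, R2  → R3 = 7 * 13 = 91
Final: R3 = 91

91


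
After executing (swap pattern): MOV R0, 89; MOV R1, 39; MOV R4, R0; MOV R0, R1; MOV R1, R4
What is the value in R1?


Register state trace (swap pattern):
  MOV R0, 89  → R0 = 89
  MOV R1, 39  → R1 = 39
  MOV R4, R0  → R4 = 89  (save R0)
  MOV R0, R1  → R0 = 39  (R0 gets R1's value)
  MOV R1, R4  → R1 = 89  (R1 gets saved value)
Final: R1 = 89

89


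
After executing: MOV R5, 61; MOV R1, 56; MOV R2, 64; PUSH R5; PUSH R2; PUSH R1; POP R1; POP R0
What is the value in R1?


Stack trace (top is rightmost):
  MOV R5, 61  → R5 = 61
  MOV R1, 56  → R1 = 56
  MOV R2, 64  → R2 = 64
  PUSH R5  → stack: [61]
  PUSH R2  → stack: [61, 64]
  PUSH R1  → stack: [61, 64, 56]
  POP R1  → R1 = 56, stack: [61, 64]
  POP R0  → R0 = 64, stack: [61]
Final: R1 = 56

56


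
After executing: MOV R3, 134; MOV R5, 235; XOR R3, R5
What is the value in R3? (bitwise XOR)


Register state trace:
  MOV R3, 134  → R3 = 134 (0b10000110)
  MOV R5, 235  → R5 = 235 (0b11101011)
  XOR R3, R5  → R3 = 134 XOR 235 = 109 (0b01101101)
Final: R3 = 109

109


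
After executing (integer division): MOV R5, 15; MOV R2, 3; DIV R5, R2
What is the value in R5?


Register state trace:
  MOV R5, 15  → R5 = 15
  MOV R2, 3  → R2 = 3
  DIV R5, R2  → R5 = 15 // 3 = 5
Final: R5 = 5

5


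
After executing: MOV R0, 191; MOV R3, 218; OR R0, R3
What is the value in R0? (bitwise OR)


Register state trace:
  MOV R0, 191  → R0 = 191 (0b10111111)
  MOV R3, 218  → R3 = 218 (0b11011010)
  OR R0, R3   → R0 = 191 OR 218 = 255 (0b11111111)
Final: R0 = 255

255


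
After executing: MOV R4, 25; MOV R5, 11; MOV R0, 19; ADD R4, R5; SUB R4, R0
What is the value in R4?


Register state trace:
  MOV R4, 25  → R4 = 25
  MOV R5, 11  → R5 = 11
  MOV R0, 19  → R0 = 19
  ADD R4, R5  → R4 = 25 + 11 = 36
  SUB R4, R0  → R4 = 36 - 19 = 17
Final: R4 = 17

17


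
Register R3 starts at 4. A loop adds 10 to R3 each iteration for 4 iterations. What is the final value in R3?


Starting value: R3 = 4
  Iter 1: R3 = 4 + 10 = 14
  Iter 2: R3 = 14 + 10 = 24
  Iter 3: R3 = 24 + 10 = 34
  Iter 4: R3 = 34 + 10 = 44
Final: R3 = 44

44


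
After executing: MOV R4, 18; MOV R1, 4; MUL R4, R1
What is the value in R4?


Register state trace:
  MOV R4, 18  → R4 = 18
  MOV R1, 4  → R1 = 4
  MUL R4, R1  → R4 = 18 * 4 = 72
Final: R4 = 72

72


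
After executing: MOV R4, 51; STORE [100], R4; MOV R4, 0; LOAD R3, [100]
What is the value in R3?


Register and memory trace:
  MOV R4, 51  → R4 = 51
  STORE [100], R4  → mem[100] = 51
  MOV R4, 0  → R4 = 0
  LOAD R3, [100]  → R3 = mem[100] = 51
Final: R3 = 51

51


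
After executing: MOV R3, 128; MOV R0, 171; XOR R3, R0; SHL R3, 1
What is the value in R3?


Register state trace:
  MOV R3, 128  → R3 = 128 (0b10000000)
  MOV R0, 171  → R0 = 171 (0b10101011)
  XOR R3, R0  → R3 = 128 XOR 171 = 43 (0b00101011)
  SHL R3, 1  → R3 = 43 << 1 = 86
Final: R3 = 86

86


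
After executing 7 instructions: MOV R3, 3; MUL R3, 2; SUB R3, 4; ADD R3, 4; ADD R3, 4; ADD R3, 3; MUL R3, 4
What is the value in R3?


Register state trace:
  MOV R3, 3  → R3 = 3
  MUL R3, 2  → R3 = 3 * 2 = 6
  SUB R3, 4  → R3 = 6 - 4 = 2
  ADD R3, 4  → R3 = 2 + 4 = 6
  ADD R3, 4  → R3 = 6 + 4 = 10
  ADD R3, 3  → R3 = 10 + 3 = 13
  MUL R3, 4  → R3 = 13 * 4 = 52
Final: R3 = 52

52


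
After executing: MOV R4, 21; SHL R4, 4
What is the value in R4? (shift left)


Register state trace:
  MOV R4, 21  → R4 = 21
  SHL R4, 4  → R4 = 21 << 4 = 21 * 2^4 = 336
Final: R4 = 336

336


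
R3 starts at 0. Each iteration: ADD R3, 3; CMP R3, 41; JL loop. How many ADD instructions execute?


Loop trace (R3 starts at 0, target 41, step 3):
  ADD #1: R3 = 0 + 3 = 3  → 3 < 41, loop
  ADD #2: R3 = 3 + 3 = 6  → 6 < 41, loop
  ADD #3: R3 = 6 + 3 = 9  → 9 < 41, loop
  ADD #4: R3 = 9 + 3 = 12  → 12 < 41, loop
  ADD #5: R3 = 12 + 3 = 15  → 15 < 41, loop
  ADD #6: R3 = 15 + 3 = 18  → 18 < 41, loop
  ADD #7: R3 = 18 + 3 = 21  → 21 < 41, loop
  ADD #8: R3 = 21 + 3 = 24  → 24 < 41, loop
  ADD #9: R3 = 24 + 3 = 27  → 27 < 41, loop
  ADD #10: R3 = 27 + 3 = 30  → 30 < 41, loop
  ADD #11: R3 = 30 + 3 = 33  → 33 < 41, loop
  ADD #12: R3 = 33 + 3 = 36  → 36 < 41, loop
  ADD #13: R3 = 36 + 3 = 39  → 39 < 41, loop
  ADD #14: R3 = 39 + 3 = 42  → 42 >= 41, exit
Total ADD instructions: 14

14


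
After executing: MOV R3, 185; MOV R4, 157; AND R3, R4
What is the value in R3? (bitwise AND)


Register state trace:
  MOV R3, 185  → R3 = 185 (0b10111001)
  MOV R4, 157  → R4 = 157 (0b10011101)
  AND R3, R4  → R3 = 185 AND 157 = 153 (0b10011001)
Final: R3 = 153

153


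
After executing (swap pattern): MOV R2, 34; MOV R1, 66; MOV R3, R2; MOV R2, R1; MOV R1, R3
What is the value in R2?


Register state trace (swap pattern):
  MOV R2, 34  → R2 = 34
  MOV R1, 66  → R1 = 66
  MOV R3, R2  → R3 = 34  (save R2)
  MOV R2, R1  → R2 = 66  (R2 gets R1's value)
  MOV R1, R3  → R1 = 34  (R1 gets saved value)
Final: R2 = 66

66


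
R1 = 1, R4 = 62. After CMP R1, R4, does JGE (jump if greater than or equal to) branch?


Trace:
  R1 = 1, R4 = 62
  CMP R1, R4  → compares 1 vs 62
  JGE checks: is 1 greater than or equal to 62?
  1 < 62, so condition is false
Branch taken: No

No


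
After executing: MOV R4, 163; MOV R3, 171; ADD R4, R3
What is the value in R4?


Register state trace:
  MOV R4, 163  → R4 = 163
  MOV R3, 171  → R3 = 171
  ADD R4, R3  → R4 = 163 + 171 = 334
Final: R4 = 334

334


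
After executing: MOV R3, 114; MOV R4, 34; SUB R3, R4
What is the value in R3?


Register state trace:
  MOV R3, 114  → R3 = 114
  MOV R4, 34  → R4 = 34
  SUB R3, R4  → R3 = 114 - 34 = 80
Final: R3 = 80

80


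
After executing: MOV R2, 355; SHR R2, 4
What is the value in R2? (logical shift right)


Register state trace:
  MOV R2, 355  → R2 = 355
  SHR R2, 4  → R2 = 355 >> 4 = 355 // 2^4 = 22
Final: R2 = 22

22


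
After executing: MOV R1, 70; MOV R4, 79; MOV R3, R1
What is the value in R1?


Register state trace:
  MOV R1, 70  → R1 = 70
  MOV R4, 79  → R4 = 79
  MOV R3, R1  → R3 = 70
Final: R1 = 70

70


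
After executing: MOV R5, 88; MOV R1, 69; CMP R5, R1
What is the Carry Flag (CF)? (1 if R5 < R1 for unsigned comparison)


Register state trace:
  MOV R5, 88  → R5 = 88
  MOV R1, 69  → R1 = 69
  CMP R5, R1  → unsigned 88 - 69: no borrow
  88 >= 69, so CF = 0
CF = 0

0


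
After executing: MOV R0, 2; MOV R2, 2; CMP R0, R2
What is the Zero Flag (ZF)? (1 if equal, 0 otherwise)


Register state trace:
  MOV R0, 2  → R0 = 2
  MOV R2, 2  → R2 = 2
  CMP R0, R2  → computes 2 - 2 = 0
  Result is zero, so values are equal
ZF = 1

1


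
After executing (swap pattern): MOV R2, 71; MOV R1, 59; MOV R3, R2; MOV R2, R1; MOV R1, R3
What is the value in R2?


Register state trace (swap pattern):
  MOV R2, 71  → R2 = 71
  MOV R1, 59  → R1 = 59
  MOV R3, R2  → R3 = 71  (save R2)
  MOV R2, R1  → R2 = 59  (R2 gets R1's value)
  MOV R1, R3  → R1 = 71  (R1 gets saved value)
Final: R2 = 59

59


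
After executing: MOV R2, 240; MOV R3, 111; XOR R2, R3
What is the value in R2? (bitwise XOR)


Register state trace:
  MOV R2, 240  → R2 = 240 (0b11110000)
  MOV R3, 111  → R3 = 111 (0b01101111)
  XOR R2, R3  → R2 = 240 XOR 111 = 159 (0b10011111)
Final: R2 = 159

159


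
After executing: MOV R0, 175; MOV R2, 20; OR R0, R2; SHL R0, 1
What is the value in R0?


Register state trace:
  MOV R0, 175  → R0 = 175 (0b10101111)
  MOV R2, 20  → R2 = 20 (0b00010100)
  OR R0, R2  → R0 = 175 OR 20 = 191 (0b10111111)
  SHL R0, 1  → R0 = 191 << 1 = 382
Final: R0 = 382

382


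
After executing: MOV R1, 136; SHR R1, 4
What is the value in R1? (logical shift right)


Register state trace:
  MOV R1, 136  → R1 = 136
  SHR R1, 4  → R1 = 136 >> 4 = 136 // 2^4 = 8
Final: R1 = 8

8


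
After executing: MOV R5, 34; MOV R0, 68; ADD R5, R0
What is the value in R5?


Register state trace:
  MOV R5, 34  → R5 = 34
  MOV R0, 68  → R0 = 68
  ADD R5, R0  → R5 = 34 + 68 = 102
Final: R5 = 102

102


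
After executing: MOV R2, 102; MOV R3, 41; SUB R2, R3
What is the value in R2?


Register state trace:
  MOV R2, 102  → R2 = 102
  MOV R3, 41  → R3 = 41
  SUB R2, R3  → R2 = 102 - 41 = 61
Final: R2 = 61

61


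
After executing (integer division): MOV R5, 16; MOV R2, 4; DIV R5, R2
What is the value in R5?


Register state trace:
  MOV R5, 16  → R5 = 16
  MOV R2, 4  → R2 = 4
  DIV R5, R2  → R5 = 16 // 4 = 4
Final: R5 = 4

4


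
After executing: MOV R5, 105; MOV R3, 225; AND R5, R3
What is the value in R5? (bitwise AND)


Register state trace:
  MOV R5, 105  → R5 = 105 (0b01101001)
  MOV R3, 225  → R3 = 225 (0b11100001)
  AND R5, R3  → R5 = 105 AND 225 = 97 (0b01100001)
Final: R5 = 97

97


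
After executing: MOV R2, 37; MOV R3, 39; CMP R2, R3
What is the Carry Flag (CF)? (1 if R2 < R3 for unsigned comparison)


Register state trace:
  MOV R2, 37  → R2 = 37
  MOV R3, 39  → R3 = 39
  CMP R2, R3  → unsigned 37 - 39: borrow occurs
  37 < 39, so CF = 1
CF = 1

1


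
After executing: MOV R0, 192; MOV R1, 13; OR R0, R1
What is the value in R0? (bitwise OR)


Register state trace:
  MOV R0, 192  → R0 = 192 (0b11000000)
  MOV R1, 13  → R1 = 13 (0b00001101)
  OR R0, R1   → R0 = 192 OR 13 = 205 (0b11001101)
Final: R0 = 205

205


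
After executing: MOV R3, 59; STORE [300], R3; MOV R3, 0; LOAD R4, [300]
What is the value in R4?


Register and memory trace:
  MOV R3, 59  → R3 = 59
  STORE [300], R3  → mem[300] = 59
  MOV R3, 0  → R3 = 0
  LOAD R4, [300]  → R4 = mem[300] = 59
Final: R4 = 59

59


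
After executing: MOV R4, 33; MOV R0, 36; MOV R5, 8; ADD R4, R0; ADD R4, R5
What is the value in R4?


Register state trace:
  MOV R4, 33  → R4 = 33
  MOV R0, 36  → R0 = 36
  MOV R5, 8  → R5 = 8
  ADD R4, R0  → R4 = 33 + 36 = 69
  ADD R4, R5  → R4 = 69 + 8 = 77
Final: R4 = 77

77


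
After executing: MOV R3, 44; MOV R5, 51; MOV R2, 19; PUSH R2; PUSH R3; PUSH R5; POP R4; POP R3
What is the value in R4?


Stack trace (top is rightmost):
  MOV R3, 44  → R3 = 44
  MOV R5, 51  → R5 = 51
  MOV R2, 19  → R2 = 19
  PUSH R2  → stack: [19]
  PUSH R3  → stack: [19, 44]
  PUSH R5  → stack: [19, 44, 51]
  POP R4  → R4 = 51, stack: [19, 44]
  POP R3  → R3 = 44, stack: [19]
Final: R4 = 51

51


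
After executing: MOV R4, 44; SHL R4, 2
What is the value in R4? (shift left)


Register state trace:
  MOV R4, 44  → R4 = 44
  SHL R4, 2  → R4 = 44 << 2 = 44 * 2^2 = 176
Final: R4 = 176

176


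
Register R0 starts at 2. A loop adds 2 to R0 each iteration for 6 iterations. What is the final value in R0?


Starting value: R0 = 2
  Iter 1: R0 = 2 + 2 = 4
  Iter 2: R0 = 4 + 2 = 6
  Iter 3: R0 = 6 + 2 = 8
  Iter 4: R0 = 8 + 2 = 10
  Iter 5: R0 = 10 + 2 = 12
  Iter 6: R0 = 12 + 2 = 14
Final: R0 = 14

14


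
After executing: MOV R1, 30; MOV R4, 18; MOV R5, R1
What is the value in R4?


Register state trace:
  MOV R1, 30  → R1 = 30
  MOV R4, 18  → R4 = 18
  MOV R5, R1  → R5 = 30
Final: R4 = 18

18


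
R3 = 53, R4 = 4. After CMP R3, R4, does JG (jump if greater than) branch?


Trace:
  R3 = 53, R4 = 4
  CMP R3, R4  → compares 53 vs 4
  JG checks: is 53 greater than 4?
  53 > 4, so condition is true
Branch taken: Yes

Yes


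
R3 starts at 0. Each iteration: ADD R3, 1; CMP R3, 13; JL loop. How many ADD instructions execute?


Loop trace (R3 starts at 0, target 13, step 1):
  ADD #1: R3 = 0 + 1 = 1  → 1 < 13, loop
  ADD #2: R3 = 1 + 1 = 2  → 2 < 13, loop
  ADD #3: R3 = 2 + 1 = 3  → 3 < 13, loop
  ADD #4: R3 = 3 + 1 = 4  → 4 < 13, loop
  ADD #5: R3 = 4 + 1 = 5  → 5 < 13, loop
  ADD #6: R3 = 5 + 1 = 6  → 6 < 13, loop
  ADD #7: R3 = 6 + 1 = 7  → 7 < 13, loop
  ADD #8: R3 = 7 + 1 = 8  → 8 < 13, loop
  ADD #9: R3 = 8 + 1 = 9  → 9 < 13, loop
  ADD #10: R3 = 9 + 1 = 10  → 10 < 13, loop
  ADD #11: R3 = 10 + 1 = 11  → 11 < 13, loop
  ADD #12: R3 = 11 + 1 = 12  → 12 < 13, loop
  ADD #13: R3 = 12 + 1 = 13  → 13 >= 13, exit
Total ADD instructions: 13

13


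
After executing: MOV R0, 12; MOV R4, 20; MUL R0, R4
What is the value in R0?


Register state trace:
  MOV R0, 12  → R0 = 12
  MOV R4, 20  → R4 = 20
  MUL R0, R4  → R0 = 12 * 20 = 240
Final: R0 = 240

240


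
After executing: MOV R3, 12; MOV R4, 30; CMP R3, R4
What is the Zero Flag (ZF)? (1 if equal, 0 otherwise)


Register state trace:
  MOV R3, 12  → R3 = 12
  MOV R4, 30  → R4 = 30
  CMP R3, R4  → computes 12 - 30 = -18
  Result is nonzero, so values are not equal
ZF = 0

0


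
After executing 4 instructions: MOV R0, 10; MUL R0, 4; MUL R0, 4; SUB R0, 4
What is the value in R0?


Register state trace:
  MOV R0, 10  → R0 = 10
  MUL R0, 4  → R0 = 10 * 4 = 40
  MUL R0, 4  → R0 = 40 * 4 = 160
  SUB R0, 4  → R0 = 160 - 4 = 156
Final: R0 = 156

156


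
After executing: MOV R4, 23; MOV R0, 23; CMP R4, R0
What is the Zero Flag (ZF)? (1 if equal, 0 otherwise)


Register state trace:
  MOV R4, 23  → R4 = 23
  MOV R0, 23  → R0 = 23
  CMP R4, R0  → computes 23 - 23 = 0
  Result is zero, so values are equal
ZF = 1

1


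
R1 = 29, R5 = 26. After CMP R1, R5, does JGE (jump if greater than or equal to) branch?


Trace:
  R1 = 29, R5 = 26
  CMP R1, R5  → compares 29 vs 26
  JGE checks: is 29 greater than or equal to 26?
  29 > 26, so condition is true
Branch taken: Yes

Yes


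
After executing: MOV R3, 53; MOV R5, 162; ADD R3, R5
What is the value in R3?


Register state trace:
  MOV R3, 53  → R3 = 53
  MOV R5, 162  → R5 = 162
  ADD R3, R5  → R3 = 53 + 162 = 215
Final: R3 = 215

215


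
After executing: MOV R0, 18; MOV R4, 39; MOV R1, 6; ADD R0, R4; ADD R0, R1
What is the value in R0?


Register state trace:
  MOV R0, 18  → R0 = 18
  MOV R4, 39  → R4 = 39
  MOV R1, 6  → R1 = 6
  ADD R0, R4  → R0 = 18 + 39 = 57
  ADD R0, R1  → R0 = 57 + 6 = 63
Final: R0 = 63

63


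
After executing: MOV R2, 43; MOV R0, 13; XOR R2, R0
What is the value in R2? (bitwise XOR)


Register state trace:
  MOV R2, 43  → R2 = 43 (0b00101011)
  MOV R0, 13  → R0 = 13 (0b00001101)
  XOR R2, R0  → R2 = 43 XOR 13 = 38 (0b00100110)
Final: R2 = 38

38


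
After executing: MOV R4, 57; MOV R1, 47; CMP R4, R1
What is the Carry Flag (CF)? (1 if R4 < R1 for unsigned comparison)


Register state trace:
  MOV R4, 57  → R4 = 57
  MOV R1, 47  → R1 = 47
  CMP R4, R1  → unsigned 57 - 47: no borrow
  57 >= 47, so CF = 0
CF = 0

0


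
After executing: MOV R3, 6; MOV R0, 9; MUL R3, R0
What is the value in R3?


Register state trace:
  MOV R3, 6  → R3 = 6
  MOV R0, 9  → R0 = 9
  MUL R3, R0  → R3 = 6 * 9 = 54
Final: R3 = 54

54


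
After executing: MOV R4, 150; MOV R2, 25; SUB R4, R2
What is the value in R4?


Register state trace:
  MOV R4, 150  → R4 = 150
  MOV R2, 25  → R2 = 25
  SUB R4, R2  → R4 = 150 - 25 = 125
Final: R4 = 125

125


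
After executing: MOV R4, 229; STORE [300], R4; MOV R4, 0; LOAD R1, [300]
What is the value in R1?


Register and memory trace:
  MOV R4, 229  → R4 = 229
  STORE [300], R4  → mem[300] = 229
  MOV R4, 0  → R4 = 0
  LOAD R1, [300]  → R1 = mem[300] = 229
Final: R1 = 229

229


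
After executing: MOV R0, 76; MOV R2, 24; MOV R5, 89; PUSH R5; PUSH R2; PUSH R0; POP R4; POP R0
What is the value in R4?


Stack trace (top is rightmost):
  MOV R0, 76  → R0 = 76
  MOV R2, 24  → R2 = 24
  MOV R5, 89  → R5 = 89
  PUSH R5  → stack: [89]
  PUSH R2  → stack: [89, 24]
  PUSH R0  → stack: [89, 24, 76]
  POP R4  → R4 = 76, stack: [89, 24]
  POP R0  → R0 = 24, stack: [89]
Final: R4 = 76

76


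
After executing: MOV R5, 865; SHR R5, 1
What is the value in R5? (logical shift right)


Register state trace:
  MOV R5, 865  → R5 = 865
  SHR R5, 1  → R5 = 865 >> 1 = 865 // 2^1 = 432
Final: R5 = 432

432


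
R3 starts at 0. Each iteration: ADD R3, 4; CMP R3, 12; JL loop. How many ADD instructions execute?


Loop trace (R3 starts at 0, target 12, step 4):
  ADD #1: R3 = 0 + 4 = 4  → 4 < 12, loop
  ADD #2: R3 = 4 + 4 = 8  → 8 < 12, loop
  ADD #3: R3 = 8 + 4 = 12  → 12 >= 12, exit
Total ADD instructions: 3

3


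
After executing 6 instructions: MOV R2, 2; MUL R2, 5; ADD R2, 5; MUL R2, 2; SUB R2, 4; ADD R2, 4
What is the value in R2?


Register state trace:
  MOV R2, 2  → R2 = 2
  MUL R2, 5  → R2 = 2 * 5 = 10
  ADD R2, 5  → R2 = 10 + 5 = 15
  MUL R2, 2  → R2 = 15 * 2 = 30
  SUB R2, 4  → R2 = 30 - 4 = 26
  ADD R2, 4  → R2 = 26 + 4 = 30
Final: R2 = 30

30


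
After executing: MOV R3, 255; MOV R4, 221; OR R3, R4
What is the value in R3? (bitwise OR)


Register state trace:
  MOV R3, 255  → R3 = 255 (0b11111111)
  MOV R4, 221  → R4 = 221 (0b11011101)
  OR R3, R4   → R3 = 255 OR 221 = 255 (0b11111111)
Final: R3 = 255

255


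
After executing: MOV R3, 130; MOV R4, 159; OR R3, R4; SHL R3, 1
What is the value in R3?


Register state trace:
  MOV R3, 130  → R3 = 130 (0b10000010)
  MOV R4, 159  → R4 = 159 (0b10011111)
  OR R3, R4  → R3 = 130 OR 159 = 159 (0b10011111)
  SHL R3, 1  → R3 = 159 << 1 = 318
Final: R3 = 318

318


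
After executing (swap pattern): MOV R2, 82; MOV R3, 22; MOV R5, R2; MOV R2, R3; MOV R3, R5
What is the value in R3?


Register state trace (swap pattern):
  MOV R2, 82  → R2 = 82
  MOV R3, 22  → R3 = 22
  MOV R5, R2  → R5 = 82  (save R2)
  MOV R2, R3  → R2 = 22  (R2 gets R3's value)
  MOV R3, R5  → R3 = 82  (R3 gets saved value)
Final: R3 = 82

82


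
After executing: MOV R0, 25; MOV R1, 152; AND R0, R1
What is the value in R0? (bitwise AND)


Register state trace:
  MOV R0, 25  → R0 = 25 (0b00011001)
  MOV R1, 152  → R1 = 152 (0b10011000)
  AND R0, R1  → R0 = 25 AND 152 = 24 (0b00011000)
Final: R0 = 24

24


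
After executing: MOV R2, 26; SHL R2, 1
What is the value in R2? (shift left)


Register state trace:
  MOV R2, 26  → R2 = 26
  SHL R2, 1  → R2 = 26 << 1 = 26 * 2^1 = 52
Final: R2 = 52

52


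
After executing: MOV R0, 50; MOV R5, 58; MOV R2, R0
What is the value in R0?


Register state trace:
  MOV R0, 50  → R0 = 50
  MOV R5, 58  → R5 = 58
  MOV R2, R0  → R2 = 50
Final: R0 = 50

50


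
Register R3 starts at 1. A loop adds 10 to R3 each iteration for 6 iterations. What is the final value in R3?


Starting value: R3 = 1
  Iter 1: R3 = 1 + 10 = 11
  Iter 2: R3 = 11 + 10 = 21
  Iter 3: R3 = 21 + 10 = 31
  Iter 4: R3 = 31 + 10 = 41
  Iter 5: R3 = 41 + 10 = 51
  Iter 6: R3 = 51 + 10 = 61
Final: R3 = 61

61


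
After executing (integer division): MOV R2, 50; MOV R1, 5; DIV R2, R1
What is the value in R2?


Register state trace:
  MOV R2, 50  → R2 = 50
  MOV R1, 5  → R1 = 5
  DIV R2, R1  → R2 = 50 // 5 = 10
Final: R2 = 10

10


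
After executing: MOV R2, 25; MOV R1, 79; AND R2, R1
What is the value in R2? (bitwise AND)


Register state trace:
  MOV R2, 25  → R2 = 25 (0b00011001)
  MOV R1, 79  → R1 = 79 (0b01001111)
  AND R2, R1  → R2 = 25 AND 79 = 9 (0b00001001)
Final: R2 = 9

9


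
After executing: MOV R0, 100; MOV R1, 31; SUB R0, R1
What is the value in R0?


Register state trace:
  MOV R0, 100  → R0 = 100
  MOV R1, 31  → R1 = 31
  SUB R0, R1  → R0 = 100 - 31 = 69
Final: R0 = 69

69


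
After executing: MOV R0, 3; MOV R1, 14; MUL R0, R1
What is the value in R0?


Register state trace:
  MOV R0, 3  → R0 = 3
  MOV R1, 14  → R1 = 14
  MUL R0, R1  → R0 = 3 * 14 = 42
Final: R0 = 42

42


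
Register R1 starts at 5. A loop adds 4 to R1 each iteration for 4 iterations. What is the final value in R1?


Starting value: R1 = 5
  Iter 1: R1 = 5 + 4 = 9
  Iter 2: R1 = 9 + 4 = 13
  Iter 3: R1 = 13 + 4 = 17
  Iter 4: R1 = 17 + 4 = 21
Final: R1 = 21

21


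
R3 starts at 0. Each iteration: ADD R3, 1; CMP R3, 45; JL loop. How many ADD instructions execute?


Loop trace (R3 starts at 0, target 45, step 1):
  ADD #1: R3 = 0 + 1 = 1  → 1 < 45, loop
  ADD #2: R3 = 1 + 1 = 2  → 2 < 45, loop
  ADD #3: R3 = 2 + 1 = 3  → 3 < 45, loop
  ADD #4: R3 = 3 + 1 = 4  → 4 < 45, loop
  ADD #5: R3 = 4 + 1 = 5  → 5 < 45, loop
  ADD #6: R3 = 5 + 1 = 6  → 6 < 45, loop
  ADD #7: R3 = 6 + 1 = 7  → 7 < 45, loop
  ADD #8: R3 = 7 + 1 = 8  → 8 < 45, loop
  ADD #9: R3 = 8 + 1 = 9  → 9 < 45, loop
  ADD #10: R3 = 9 + 1 = 10  → 10 < 45, loop
  ADD #11: R3 = 10 + 1 = 11  → 11 < 45, loop
  ADD #12: R3 = 11 + 1 = 12  → 12 < 45, loop
  ADD #13: R3 = 12 + 1 = 13  → 13 < 45, loop
  ADD #14: R3 = 13 + 1 = 14  → 14 < 45, loop
  ADD #15: R3 = 14 + 1 = 15  → 15 < 45, loop
  ADD #16: R3 = 15 + 1 = 16  → 16 < 45, loop
  ADD #17: R3 = 16 + 1 = 17  → 17 < 45, loop
  ADD #18: R3 = 17 + 1 = 18  → 18 < 45, loop
  ADD #19: R3 = 18 + 1 = 19  → 19 < 45, loop
  ADD #20: R3 = 19 + 1 = 20  → 20 < 45, loop
  ADD #21: R3 = 20 + 1 = 21  → 21 < 45, loop
  ADD #22: R3 = 21 + 1 = 22  → 22 < 45, loop
  ADD #23: R3 = 22 + 1 = 23  → 23 < 45, loop
  ADD #24: R3 = 23 + 1 = 24  → 24 < 45, loop
  ADD #25: R3 = 24 + 1 = 25  → 25 < 45, loop
  ADD #26: R3 = 25 + 1 = 26  → 26 < 45, loop
  ADD #27: R3 = 26 + 1 = 27  → 27 < 45, loop
  ADD #28: R3 = 27 + 1 = 28  → 28 < 45, loop
  ADD #29: R3 = 28 + 1 = 29  → 29 < 45, loop
  ADD #30: R3 = 29 + 1 = 30  → 30 < 45, loop
  ADD #31: R3 = 30 + 1 = 31  → 31 < 45, loop
  ADD #32: R3 = 31 + 1 = 32  → 32 < 45, loop
  ADD #33: R3 = 32 + 1 = 33  → 33 < 45, loop
  ADD #34: R3 = 33 + 1 = 34  → 34 < 45, loop
  ADD #35: R3 = 34 + 1 = 35  → 35 < 45, loop
  ADD #36: R3 = 35 + 1 = 36  → 36 < 45, loop
  ADD #37: R3 = 36 + 1 = 37  → 37 < 45, loop
  ADD #38: R3 = 37 + 1 = 38  → 38 < 45, loop
  ADD #39: R3 = 38 + 1 = 39  → 39 < 45, loop
  ADD #40: R3 = 39 + 1 = 40  → 40 < 45, loop
  ADD #41: R3 = 40 + 1 = 41  → 41 < 45, loop
  ADD #42: R3 = 41 + 1 = 42  → 42 < 45, loop
  ADD #43: R3 = 42 + 1 = 43  → 43 < 45, loop
  ADD #44: R3 = 43 + 1 = 44  → 44 < 45, loop
  ADD #45: R3 = 44 + 1 = 45  → 45 >= 45, exit
Total ADD instructions: 45

45


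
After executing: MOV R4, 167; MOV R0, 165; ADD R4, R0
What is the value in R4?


Register state trace:
  MOV R4, 167  → R4 = 167
  MOV R0, 165  → R0 = 165
  ADD R4, R0  → R4 = 167 + 165 = 332
Final: R4 = 332

332


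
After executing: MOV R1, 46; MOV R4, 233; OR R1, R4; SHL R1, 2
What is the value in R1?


Register state trace:
  MOV R1, 46  → R1 = 46 (0b00101110)
  MOV R4, 233  → R4 = 233 (0b11101001)
  OR R1, R4  → R1 = 46 OR 233 = 239 (0b11101111)
  SHL R1, 2  → R1 = 239 << 2 = 956
Final: R1 = 956

956


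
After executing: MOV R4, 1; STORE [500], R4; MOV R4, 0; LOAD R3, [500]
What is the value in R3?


Register and memory trace:
  MOV R4, 1  → R4 = 1
  STORE [500], R4  → mem[500] = 1
  MOV R4, 0  → R4 = 0
  LOAD R3, [500]  → R3 = mem[500] = 1
Final: R3 = 1

1


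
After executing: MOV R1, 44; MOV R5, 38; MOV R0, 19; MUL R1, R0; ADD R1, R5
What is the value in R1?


Register state trace:
  MOV R1, 44  → R1 = 44
  MOV R5, 38  → R5 = 38
  MOV R0, 19  → R0 = 19
  MUL R1, R0  → R1 = 44 * 19 = 836
  ADD R1, R5  → R1 = 836 + 38 = 874
Final: R1 = 874

874


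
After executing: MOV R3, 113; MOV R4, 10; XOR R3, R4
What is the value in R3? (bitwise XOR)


Register state trace:
  MOV R3, 113  → R3 = 113 (0b01110001)
  MOV R4, 10  → R4 = 10 (0b00001010)
  XOR R3, R4  → R3 = 113 XOR 10 = 123 (0b01111011)
Final: R3 = 123

123


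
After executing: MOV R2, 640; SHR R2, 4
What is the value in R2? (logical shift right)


Register state trace:
  MOV R2, 640  → R2 = 640
  SHR R2, 4  → R2 = 640 >> 4 = 640 // 2^4 = 40
Final: R2 = 40

40


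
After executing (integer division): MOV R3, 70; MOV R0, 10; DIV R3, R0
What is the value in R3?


Register state trace:
  MOV R3, 70  → R3 = 70
  MOV R0, 10  → R0 = 10
  DIV R3, R0  → R3 = 70 // 10 = 7
Final: R3 = 7

7


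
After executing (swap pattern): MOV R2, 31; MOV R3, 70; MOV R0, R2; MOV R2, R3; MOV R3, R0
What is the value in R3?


Register state trace (swap pattern):
  MOV R2, 31  → R2 = 31
  MOV R3, 70  → R3 = 70
  MOV R0, R2  → R0 = 31  (save R2)
  MOV R2, R3  → R2 = 70  (R2 gets R3's value)
  MOV R3, R0  → R3 = 31  (R3 gets saved value)
Final: R3 = 31

31


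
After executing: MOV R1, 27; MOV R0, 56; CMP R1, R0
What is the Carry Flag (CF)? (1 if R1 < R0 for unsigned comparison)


Register state trace:
  MOV R1, 27  → R1 = 27
  MOV R0, 56  → R0 = 56
  CMP R1, R0  → unsigned 27 - 56: borrow occurs
  27 < 56, so CF = 1
CF = 1

1


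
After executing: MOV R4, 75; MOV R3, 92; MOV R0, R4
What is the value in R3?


Register state trace:
  MOV R4, 75  → R4 = 75
  MOV R3, 92  → R3 = 92
  MOV R0, R4  → R0 = 75
Final: R3 = 92

92


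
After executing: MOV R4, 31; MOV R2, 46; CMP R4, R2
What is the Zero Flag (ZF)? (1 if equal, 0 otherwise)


Register state trace:
  MOV R4, 31  → R4 = 31
  MOV R2, 46  → R2 = 46
  CMP R4, R2  → computes 31 - 46 = -15
  Result is nonzero, so values are not equal
ZF = 0

0


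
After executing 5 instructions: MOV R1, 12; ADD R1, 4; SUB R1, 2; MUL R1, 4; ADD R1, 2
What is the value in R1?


Register state trace:
  MOV R1, 12  → R1 = 12
  ADD R1, 4  → R1 = 12 + 4 = 16
  SUB R1, 2  → R1 = 16 - 2 = 14
  MUL R1, 4  → R1 = 14 * 4 = 56
  ADD R1, 2  → R1 = 56 + 2 = 58
Final: R1 = 58

58


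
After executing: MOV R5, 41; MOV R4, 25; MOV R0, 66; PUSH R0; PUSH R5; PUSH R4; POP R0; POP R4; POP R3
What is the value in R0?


Stack trace (top is rightmost):
  MOV R5, 41  → R5 = 41
  MOV R4, 25  → R4 = 25
  MOV R0, 66  → R0 = 66
  PUSH R0  → stack: [66]
  PUSH R5  → stack: [66, 41]
  PUSH R4  → stack: [66, 41, 25]
  POP R0  → R0 = 25, stack: [66, 41]
  POP R4  → R4 = 41, stack: [66]
  POP R3  → R3 = 66, stack: []
Final: R0 = 25

25


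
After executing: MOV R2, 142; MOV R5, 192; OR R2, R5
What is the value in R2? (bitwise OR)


Register state trace:
  MOV R2, 142  → R2 = 142 (0b10001110)
  MOV R5, 192  → R5 = 192 (0b11000000)
  OR R2, R5   → R2 = 142 OR 192 = 206 (0b11001110)
Final: R2 = 206

206


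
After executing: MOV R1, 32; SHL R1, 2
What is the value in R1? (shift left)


Register state trace:
  MOV R1, 32  → R1 = 32
  SHL R1, 2  → R1 = 32 << 2 = 32 * 2^2 = 128
Final: R1 = 128

128


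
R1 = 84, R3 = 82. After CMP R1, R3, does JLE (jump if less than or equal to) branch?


Trace:
  R1 = 84, R3 = 82
  CMP R1, R3  → compares 84 vs 82
  JLE checks: is 84 less than or equal to 82?
  84 > 82, so condition is false
Branch taken: No

No


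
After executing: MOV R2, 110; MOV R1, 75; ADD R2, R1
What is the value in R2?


Register state trace:
  MOV R2, 110  → R2 = 110
  MOV R1, 75  → R1 = 75
  ADD R2, R1  → R2 = 110 + 75 = 185
Final: R2 = 185

185


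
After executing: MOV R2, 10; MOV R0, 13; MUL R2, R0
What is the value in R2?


Register state trace:
  MOV R2, 10  → R2 = 10
  MOV R0, 13  → R0 = 13
  MUL R2, R0  → R2 = 10 * 13 = 130
Final: R2 = 130

130


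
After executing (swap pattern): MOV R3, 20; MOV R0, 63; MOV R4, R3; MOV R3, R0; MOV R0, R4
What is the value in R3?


Register state trace (swap pattern):
  MOV R3, 20  → R3 = 20
  MOV R0, 63  → R0 = 63
  MOV R4, R3  → R4 = 20  (save R3)
  MOV R3, R0  → R3 = 63  (R3 gets R0's value)
  MOV R0, R4  → R0 = 20  (R0 gets saved value)
Final: R3 = 63

63


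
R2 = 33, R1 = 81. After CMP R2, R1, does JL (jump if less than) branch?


Trace:
  R2 = 33, R1 = 81
  CMP R2, R1  → compares 33 vs 81
  JL checks: is 33 less than 81?
  33 < 81, so condition is true
Branch taken: Yes

Yes


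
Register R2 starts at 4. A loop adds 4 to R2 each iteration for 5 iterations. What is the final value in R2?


Starting value: R2 = 4
  Iter 1: R2 = 4 + 4 = 8
  Iter 2: R2 = 8 + 4 = 12
  Iter 3: R2 = 12 + 4 = 16
  Iter 4: R2 = 16 + 4 = 20
  Iter 5: R2 = 20 + 4 = 24
Final: R2 = 24

24


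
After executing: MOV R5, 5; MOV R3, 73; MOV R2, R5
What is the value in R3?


Register state trace:
  MOV R5, 5  → R5 = 5
  MOV R3, 73  → R3 = 73
  MOV R2, R5  → R2 = 5
Final: R3 = 73

73


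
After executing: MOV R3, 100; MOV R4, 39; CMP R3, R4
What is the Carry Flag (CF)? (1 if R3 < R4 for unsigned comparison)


Register state trace:
  MOV R3, 100  → R3 = 100
  MOV R4, 39  → R4 = 39
  CMP R3, R4  → unsigned 100 - 39: no borrow
  100 >= 39, so CF = 0
CF = 0

0


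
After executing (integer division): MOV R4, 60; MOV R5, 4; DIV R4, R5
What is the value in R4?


Register state trace:
  MOV R4, 60  → R4 = 60
  MOV R5, 4  → R5 = 4
  DIV R4, R5  → R4 = 60 // 4 = 15
Final: R4 = 15

15
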